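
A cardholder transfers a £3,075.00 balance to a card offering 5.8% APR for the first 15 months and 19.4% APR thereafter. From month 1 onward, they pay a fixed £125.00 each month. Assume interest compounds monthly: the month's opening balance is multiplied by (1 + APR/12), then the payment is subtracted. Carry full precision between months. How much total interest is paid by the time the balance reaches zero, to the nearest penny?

Promo months 1–15 at r₀ = 5.8%/12 = 0.00483333; months 16+ at r₁ = 19.4%/12 = 0.0161667.
After month 15: iterate B ← B·(1+r₀) − £125.00 for 15 months → £1,365.85.
Then at r₁ with £125.00/mo: n₂ = −ln(1 − r₁·B/P)/ln(1+r₁) ≈ 12.12 → 13 more payments.
Total paid = 27·£125.00 + £15.12 = £3,390.12; interest = £3,390.12 − £3,075.00 = £315.12.

£315.12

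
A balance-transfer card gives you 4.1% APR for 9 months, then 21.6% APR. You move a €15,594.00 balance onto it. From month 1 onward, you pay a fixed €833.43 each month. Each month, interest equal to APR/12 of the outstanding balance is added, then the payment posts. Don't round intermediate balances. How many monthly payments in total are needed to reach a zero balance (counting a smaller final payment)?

Promo months 1–9 at r₀ = 4.1%/12 = 0.00341667; months 10+ at r₁ = 21.6%/12 = 0.018.
After month 9: iterate B ← B·(1+r₀) − €833.43 for 9 months → €8,475.92.
Then at r₁ with €833.43/mo: n₂ = −ln(1 − r₁·B/P)/ln(1+r₁) ≈ 11.33 → 12 more payments.

21 payments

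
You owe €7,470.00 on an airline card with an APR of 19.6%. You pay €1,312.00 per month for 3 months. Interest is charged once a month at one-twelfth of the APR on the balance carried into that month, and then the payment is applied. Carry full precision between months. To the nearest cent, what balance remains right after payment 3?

Monthly rate r = 19.6%/12 = 1.63333% = 0.0163333.
Each month: B ← B·(1+r) − €1,312.00.
Month 1: interest €122.01; balance after payment €6,280.01.
Month 2: interest €102.57; balance after payment €5,070.58.
Month 3: interest €82.82; balance after payment €3,841.40.

€3,841.40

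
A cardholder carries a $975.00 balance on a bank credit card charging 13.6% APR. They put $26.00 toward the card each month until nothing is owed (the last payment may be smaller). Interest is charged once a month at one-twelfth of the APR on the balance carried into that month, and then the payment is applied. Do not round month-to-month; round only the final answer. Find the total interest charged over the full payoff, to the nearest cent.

$301.73

Monthly rate r = 13.6%/12 = 1.13333% = 0.0113333.
Payoff takes n = ⌈−ln(1 − rB₀/P)/ln(1+r)⌉ = ⌈49.104⌉ = 50 payments; the last is $2.73.
Total paid = 49·$26.00 + $2.73 = $1,276.73.
Total interest = total paid − principal = $1,276.73 − $975.00 = $301.73.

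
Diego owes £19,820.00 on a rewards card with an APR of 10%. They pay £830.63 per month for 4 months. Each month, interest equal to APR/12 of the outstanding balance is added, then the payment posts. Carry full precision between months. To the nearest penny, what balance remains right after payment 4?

Monthly rate r = 10%/12 = 0.833333% = 0.00833333.
Each month: B ← B·(1+r) − £830.63.
Month 1: interest £165.17; balance after payment £19,154.54.
Month 2: interest £159.62; balance after payment £18,483.53.
Month 3: interest £154.03; balance after payment £17,806.93.
Month 4: interest £148.39; balance after payment £17,124.69.

£17,124.69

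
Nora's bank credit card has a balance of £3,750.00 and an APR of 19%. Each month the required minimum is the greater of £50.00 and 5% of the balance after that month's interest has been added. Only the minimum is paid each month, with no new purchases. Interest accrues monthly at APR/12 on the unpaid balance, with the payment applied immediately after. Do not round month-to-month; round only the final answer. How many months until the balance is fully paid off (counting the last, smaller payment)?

Monthly rate r = 19%/12 = 1.58333% = 0.0158333.
While 5% of the post-interest balance exceeds £50.00, each month B ← (B·(1+r))·(1 − 0.05), i.e. B shrinks by the factor (1+r)·0.95 = 0.96504.
This holds for months 1–38. Entering month 39 the balance is £970.02; 5% of the post-interest balance is now below £50.00, so the flat £50.00 minimum applies from here.
From month 39 a fixed £50.00 at rate r clears £970.02 in 24 more payments. Total: 38 + 24 = 62 months.

62 months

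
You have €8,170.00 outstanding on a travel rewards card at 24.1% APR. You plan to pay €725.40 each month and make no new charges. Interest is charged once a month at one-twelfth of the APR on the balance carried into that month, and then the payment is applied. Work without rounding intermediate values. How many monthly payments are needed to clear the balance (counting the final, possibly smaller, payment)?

13 payments

Monthly rate r = 24.1%/12 = 2.00833% = 0.0200833.
Recurrence: B ← B·(1+r) − €725.40.
Month 1: interest €164.08; balance after payment €7,608.68.
Month 2: interest €152.81; balance after payment €7,036.09.
Closed form: n = −ln(1 − rB₀/P)/ln(1+r) = −ln(0.77381)/ln(1.02008) ≈ 12.896, so the balance reaches zero during payment 13.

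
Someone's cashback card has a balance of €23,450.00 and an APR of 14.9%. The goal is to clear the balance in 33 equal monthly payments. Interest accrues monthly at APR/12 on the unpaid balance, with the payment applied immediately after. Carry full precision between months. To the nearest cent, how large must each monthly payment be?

€870.45

Monthly rate r = 14.9%/12 = 1.24167% = 0.0124167.
Level-payment amortization: P = B₀·r / (1 − (1+r)^(−n)) = 23450.00·0.0124167 / (1 − 1.01242^(−33)).
Denominator 1 − (1+r)^(−33) = 0.334506893.
P = 291.171 / 0.334506893 ≈ 870.45.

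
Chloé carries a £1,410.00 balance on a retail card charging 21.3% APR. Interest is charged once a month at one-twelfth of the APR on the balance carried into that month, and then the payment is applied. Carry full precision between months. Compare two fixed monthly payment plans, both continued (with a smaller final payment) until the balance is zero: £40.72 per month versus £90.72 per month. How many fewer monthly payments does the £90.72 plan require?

Monthly rate r = 21.3%/12 = 1.775% = 0.01775.
At £40.72/mo: n = ⌈−ln(1 − rB₀/P)/ln(1+r)⌉ = 55 payments (last £8.03); total interest = total paid − £1,410.00 = £796.91.
At £90.72/mo: 19 payments (last £31.61); total interest £254.57.
Payments saved = 55 − 19 = 36.

36 fewer payments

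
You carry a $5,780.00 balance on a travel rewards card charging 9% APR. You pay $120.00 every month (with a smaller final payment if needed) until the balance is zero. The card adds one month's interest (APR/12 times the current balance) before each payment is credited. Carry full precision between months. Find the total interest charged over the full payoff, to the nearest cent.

Monthly rate r = 9%/12 = 0.75% = 0.0075.
Payoff takes n = ⌈−ln(1 − rB₀/P)/ln(1+r)⌉ = ⌈59.989⌉ = 60 payments; the last is $118.74.
Total paid = 59·$120.00 + $118.74 = $7,198.74.
Total interest = total paid − principal = $7,198.74 − $5,780.00 = $1,418.74.

$1,418.74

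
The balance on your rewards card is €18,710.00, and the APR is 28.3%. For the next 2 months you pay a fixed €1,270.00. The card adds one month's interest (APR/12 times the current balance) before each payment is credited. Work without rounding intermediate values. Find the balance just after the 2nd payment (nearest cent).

€17,032.94

Monthly rate r = 28.3%/12 = 2.35833% = 0.0235833.
Each month: B ← B·(1+r) − €1,270.00.
Month 1: interest €441.24; balance after payment €17,881.24.
Month 2: interest €421.70; balance after payment €17,032.94.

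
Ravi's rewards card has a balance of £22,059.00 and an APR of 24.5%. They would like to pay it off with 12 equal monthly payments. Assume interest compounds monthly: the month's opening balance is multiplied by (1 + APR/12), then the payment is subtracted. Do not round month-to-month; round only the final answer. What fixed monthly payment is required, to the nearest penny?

Monthly rate r = 24.5%/12 = 2.04167% = 0.0204167.
Level-payment amortization: P = B₀·r / (1 − (1+r)^(−n)) = 22059.00·0.0204167 / (1 − 1.02042^(−12)).
Denominator 1 − (1+r)^(−12) = 0.215361744.
P = 450.371 / 0.215361744 ≈ 2091.23.

£2,091.23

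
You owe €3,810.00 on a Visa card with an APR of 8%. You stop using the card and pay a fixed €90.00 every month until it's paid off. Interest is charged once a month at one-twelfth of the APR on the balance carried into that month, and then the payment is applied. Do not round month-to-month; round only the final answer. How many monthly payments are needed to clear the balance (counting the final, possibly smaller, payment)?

50 months

Monthly rate r = 8%/12 = 0.666667% = 0.00666667.
Recurrence: B ← B·(1+r) − €90.00.
Month 1: interest €25.40; balance after payment €3,745.40.
Month 2: interest €24.97; balance after payment €3,680.37.
Closed form: n = −ln(1 − rB₀/P)/ln(1+r) = −ln(0.71778)/ln(1.00667) ≈ 49.905, so the balance reaches zero during payment 50.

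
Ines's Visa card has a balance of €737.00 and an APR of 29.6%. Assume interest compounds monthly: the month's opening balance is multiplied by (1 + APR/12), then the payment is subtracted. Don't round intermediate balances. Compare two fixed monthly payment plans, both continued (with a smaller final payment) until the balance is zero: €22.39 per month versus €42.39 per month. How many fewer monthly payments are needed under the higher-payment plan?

Monthly rate r = 29.6%/12 = 2.46667% = 0.0246667.
At €22.39/mo: n = ⌈−ln(1 − rB₀/P)/ln(1+r)⌉ = 69 payments (last €12.94); total interest = total paid − €737.00 = €798.46.
At €42.39/mo: 23 payments (last €41.82); total interest €237.40.
Payments saved = 69 − 23 = 46.

46 fewer payments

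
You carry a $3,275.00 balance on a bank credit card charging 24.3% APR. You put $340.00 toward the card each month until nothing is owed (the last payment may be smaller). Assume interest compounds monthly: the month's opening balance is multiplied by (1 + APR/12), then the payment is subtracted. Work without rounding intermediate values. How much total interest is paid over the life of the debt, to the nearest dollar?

Monthly rate r = 24.3%/12 = 2.025% = 0.02025.
Payoff takes n = ⌈−ln(1 − rB₀/P)/ln(1+r)⌉ = ⌈10.823⌉ = 11 payments; the last is $280.40.
Total paid = 10·$340.00 + $280.40 = $3,680.40.
Total interest = total paid − principal = $3,680.40 − $3,275.00 = $405.40.

$405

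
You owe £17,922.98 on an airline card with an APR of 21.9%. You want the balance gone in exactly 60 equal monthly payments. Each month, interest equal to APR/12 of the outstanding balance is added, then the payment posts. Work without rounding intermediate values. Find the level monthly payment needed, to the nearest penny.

£493.99

Monthly rate r = 21.9%/12 = 1.825% = 0.01825.
Level-payment amortization: P = B₀·r / (1 − (1+r)^(−n)) = 17922.98·0.01825 / (1 − 1.01825^(−60)).
Denominator 1 − (1+r)^(−60) = 0.662141481.
P = 327.094 / 0.662141481 ≈ 493.99.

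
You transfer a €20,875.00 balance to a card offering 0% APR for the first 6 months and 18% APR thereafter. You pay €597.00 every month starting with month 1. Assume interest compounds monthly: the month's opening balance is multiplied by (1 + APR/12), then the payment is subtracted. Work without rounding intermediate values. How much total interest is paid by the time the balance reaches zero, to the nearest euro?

€5,565

Promo months 1–6 at r₀ = 0%/12 = 0; months 7+ at r₁ = 18%/12 = 0.015.
After month 6 (no interest yet): B = €20,875.00 − 6·€597.00 = €17,293.00.
Then at r₁ with €597.00/mo: n₂ = −ln(1 − r₁·B/P)/ln(1+r₁) ≈ 38.29 → 39 more payments.
Total paid = 44·€597.00 + €172.26 = €26,440.26; interest = €26,440.26 − €20,875.00 = €5,565.26.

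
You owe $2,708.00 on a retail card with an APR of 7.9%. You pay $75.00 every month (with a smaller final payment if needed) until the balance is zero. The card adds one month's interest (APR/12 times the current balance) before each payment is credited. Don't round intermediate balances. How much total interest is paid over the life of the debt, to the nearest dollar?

$394

Monthly rate r = 7.9%/12 = 0.658333% = 0.00658333.
Payoff takes n = ⌈−ln(1 − rB₀/P)/ln(1+r)⌉ = ⌈41.364⌉ = 42 payments; the last is $27.33.
Total paid = 41·$75.00 + $27.33 = $3,102.33.
Total interest = total paid − principal = $3,102.33 − $2,708.00 = $394.33.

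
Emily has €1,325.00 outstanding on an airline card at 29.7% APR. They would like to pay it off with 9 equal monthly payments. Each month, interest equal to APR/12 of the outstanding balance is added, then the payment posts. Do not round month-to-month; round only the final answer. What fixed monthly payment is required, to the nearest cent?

Monthly rate r = 29.7%/12 = 2.475% = 0.02475.
Level-payment amortization: P = B₀·r / (1 − (1+r)^(−n)) = 1325.00·0.02475 / (1 − 1.02475^(−9)).
Denominator 1 − (1+r)^(−9) = 0.197511796.
P = 32.7937 / 0.197511796 ≈ 166.03.

€166.03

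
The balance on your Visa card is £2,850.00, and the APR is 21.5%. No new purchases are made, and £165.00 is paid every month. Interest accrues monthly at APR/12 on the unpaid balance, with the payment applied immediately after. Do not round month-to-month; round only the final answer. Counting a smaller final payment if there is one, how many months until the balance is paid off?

21 payments

Monthly rate r = 21.5%/12 = 1.79167% = 0.0179167.
Recurrence: B ← B·(1+r) − £165.00.
Month 1: interest £51.06; balance after payment £2,736.06.
Month 2: interest £49.02; balance after payment £2,620.08.
Closed form: n = −ln(1 − rB₀/P)/ln(1+r) = −ln(0.69053)/ln(1.01792) ≈ 20.852, so the balance reaches zero during payment 21.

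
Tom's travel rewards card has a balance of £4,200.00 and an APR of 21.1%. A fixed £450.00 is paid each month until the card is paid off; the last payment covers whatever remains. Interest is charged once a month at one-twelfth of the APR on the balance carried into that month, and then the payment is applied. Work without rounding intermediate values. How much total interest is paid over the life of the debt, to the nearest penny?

Monthly rate r = 21.1%/12 = 1.75833% = 0.0175833.
Payoff takes n = ⌈−ln(1 − rB₀/P)/ln(1+r)⌉ = ⌈10.284⌉ = 11 payments; the last is £128.70.
Total paid = 10·£450.00 + £128.70 = £4,628.70.
Total interest = total paid − principal = £4,628.70 − £4,200.00 = £428.70.

£428.70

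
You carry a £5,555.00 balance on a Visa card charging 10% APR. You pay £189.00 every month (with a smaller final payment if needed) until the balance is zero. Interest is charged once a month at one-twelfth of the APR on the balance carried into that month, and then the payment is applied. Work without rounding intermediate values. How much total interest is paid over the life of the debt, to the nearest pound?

Monthly rate r = 10%/12 = 0.833333% = 0.00833333.
Payoff takes n = ⌈−ln(1 − rB₀/P)/ln(1+r)⌉ = ⌈33.854⌉ = 34 payments; the last is £161.42.
Total paid = 33·£189.00 + £161.42 = £6,398.42.
Total interest = total paid − principal = £6,398.42 − £5,555.00 = £843.42.

£843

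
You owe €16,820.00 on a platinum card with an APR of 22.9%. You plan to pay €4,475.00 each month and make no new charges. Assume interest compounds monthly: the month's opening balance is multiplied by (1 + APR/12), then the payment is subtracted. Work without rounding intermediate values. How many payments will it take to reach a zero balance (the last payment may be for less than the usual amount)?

4 months

Monthly rate r = 22.9%/12 = 1.90833% = 0.0190833.
Recurrence: B ← B·(1+r) − €4,475.00.
Month 1: interest €320.98; balance after payment €12,665.98.
Month 2: interest €241.71; balance after payment €8,432.69.
Month 3: interest €160.92; balance after payment €4,118.61.
Month 4: interest €78.60; balance after payment €0.00.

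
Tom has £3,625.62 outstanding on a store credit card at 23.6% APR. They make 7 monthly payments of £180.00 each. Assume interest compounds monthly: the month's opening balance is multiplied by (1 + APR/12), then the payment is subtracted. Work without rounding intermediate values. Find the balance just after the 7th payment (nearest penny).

Monthly rate r = 23.6%/12 = 1.96667% = 0.0196667.
Each month: B ← B·(1+r) − £180.00.
Month 1: interest £71.30; balance after payment £3,516.92.
Month 2: interest £69.17; balance after payment £3,406.09.
Month 3: interest £66.99; balance after payment £3,293.08.
Month 4: interest £64.76; balance after payment £3,177.84.
Month 5: interest £62.50; balance after payment £3,060.34.
Month 6: interest £60.19; balance after payment £2,940.52.
Month 7: interest £57.83; balance after payment £2,818.35.

£2,818.35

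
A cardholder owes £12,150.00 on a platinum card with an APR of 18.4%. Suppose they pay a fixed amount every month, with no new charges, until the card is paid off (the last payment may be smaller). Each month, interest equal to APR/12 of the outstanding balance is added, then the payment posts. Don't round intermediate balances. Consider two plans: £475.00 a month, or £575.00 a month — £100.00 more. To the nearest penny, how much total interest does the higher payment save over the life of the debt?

Monthly rate r = 18.4%/12 = 1.53333% = 0.0153333.
At £475.00/mo: n = ⌈−ln(1 − rB₀/P)/ln(1+r)⌉ = 33 payments (last £343.59); total interest = total paid − £12,150.00 = £3,393.59.
At £575.00/mo: 26 payments (last £421.73); total interest £2,646.73.
Interest saved = £3,393.59 − £2,646.73 = £746.86.

£746.86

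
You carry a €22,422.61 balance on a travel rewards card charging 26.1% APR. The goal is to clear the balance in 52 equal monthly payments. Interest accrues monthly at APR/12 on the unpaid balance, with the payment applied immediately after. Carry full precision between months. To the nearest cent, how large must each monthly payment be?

Monthly rate r = 26.1%/12 = 2.175% = 0.02175.
Level-payment amortization: P = B₀·r / (1 − (1+r)^(−n)) = 22422.61·0.02175 / (1 − 1.02175^(−52)).
Denominator 1 − (1+r)^(−52) = 0.673353215.
P = 487.692 / 0.673353215 ≈ 724.27.

€724.27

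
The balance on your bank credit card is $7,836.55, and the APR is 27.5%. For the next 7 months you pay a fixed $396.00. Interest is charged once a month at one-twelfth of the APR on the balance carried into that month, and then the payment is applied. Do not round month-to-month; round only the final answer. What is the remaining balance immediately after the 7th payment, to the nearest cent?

Monthly rate r = 27.5%/12 = 2.29167% = 0.0229167.
Each month: B ← B·(1+r) − $396.00.
Month 1: interest $179.59; balance after payment $7,620.14.
Month 2: interest $174.63; balance after payment $7,398.77.
Month 3: interest $169.56; balance after payment $7,172.32.
Month 4: interest $164.37; balance after payment $6,940.69.
Month 5: interest $159.06; balance after payment $6,703.74.
Month 6: interest $153.63; balance after payment $6,461.37.
Month 7: interest $148.07; balance after payment $6,213.44.

$6,213.44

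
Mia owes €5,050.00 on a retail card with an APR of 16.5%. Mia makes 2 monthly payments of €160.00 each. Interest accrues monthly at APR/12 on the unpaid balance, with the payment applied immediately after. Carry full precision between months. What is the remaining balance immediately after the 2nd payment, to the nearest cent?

€4,867.63

Monthly rate r = 16.5%/12 = 1.375% = 0.01375.
Each month: B ← B·(1+r) − €160.00.
Month 1: interest €69.44; balance after payment €4,959.44.
Month 2: interest €68.19; balance after payment €4,867.63.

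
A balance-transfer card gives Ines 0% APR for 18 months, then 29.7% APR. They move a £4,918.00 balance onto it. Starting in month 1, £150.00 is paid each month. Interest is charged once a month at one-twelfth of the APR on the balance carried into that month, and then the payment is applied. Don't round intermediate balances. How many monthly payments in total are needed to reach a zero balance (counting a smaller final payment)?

37 months

Promo months 1–18 at r₀ = 0%/12 = 0; months 19+ at r₁ = 29.7%/12 = 0.02475.
After month 18 (no interest yet): B = £4,918.00 − 18·£150.00 = £2,218.00.
Then at r₁ with £150.00/mo: n₂ = −ln(1 − r₁·B/P)/ln(1+r₁) ≈ 18.64 → 19 more payments.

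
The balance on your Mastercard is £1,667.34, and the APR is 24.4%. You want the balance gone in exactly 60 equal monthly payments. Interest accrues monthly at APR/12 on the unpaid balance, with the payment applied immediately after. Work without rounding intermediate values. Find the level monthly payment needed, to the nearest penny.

£48.35

Monthly rate r = 24.4%/12 = 2.03333% = 0.0203333.
Level-payment amortization: P = B₀·r / (1 − (1+r)^(−n)) = 1667.34·0.0203333 / (1 − 1.02033^(−60)).
Denominator 1 − (1+r)^(−60) = 0.701134691.
P = 33.9026 / 0.701134691 ≈ 48.35.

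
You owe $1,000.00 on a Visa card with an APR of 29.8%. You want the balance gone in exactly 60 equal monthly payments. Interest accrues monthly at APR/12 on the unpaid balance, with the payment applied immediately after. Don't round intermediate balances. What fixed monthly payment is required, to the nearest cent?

Monthly rate r = 29.8%/12 = 2.48333% = 0.0248333.
Level-payment amortization: P = B₀·r / (1 − (1+r)^(−n)) = 1000.00·0.0248333 / (1 − 1.02483^(−60)).
Denominator 1 − (1+r)^(−60) = 0.770487977.
P = 24.8333 / 0.770487977 ≈ 32.23.

$32.23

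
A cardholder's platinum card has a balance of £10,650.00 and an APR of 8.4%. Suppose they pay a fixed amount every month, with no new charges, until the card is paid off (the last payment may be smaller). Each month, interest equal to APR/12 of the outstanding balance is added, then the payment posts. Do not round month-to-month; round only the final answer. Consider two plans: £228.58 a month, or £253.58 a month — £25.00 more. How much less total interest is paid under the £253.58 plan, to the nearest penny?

Monthly rate r = 8.4%/12 = 0.7% = 0.007.
At £228.58/mo: n = ⌈−ln(1 − rB₀/P)/ln(1+r)⌉ = 57 payments (last £134.69); total interest = total paid − £10,650.00 = £2,285.17.
At £253.58/mo: 50 payments (last £229.85); total interest £2,005.27.
Interest saved = £2,285.17 − £2,005.27 = £279.90.

£279.90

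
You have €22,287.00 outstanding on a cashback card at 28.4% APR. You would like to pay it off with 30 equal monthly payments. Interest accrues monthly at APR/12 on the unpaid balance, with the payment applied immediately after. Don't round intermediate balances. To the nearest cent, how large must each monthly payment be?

Monthly rate r = 28.4%/12 = 2.36667% = 0.0236667.
Level-payment amortization: P = B₀·r / (1 − (1+r)^(−n)) = 22287.00·0.0236667 / (1 − 1.02367^(−30)).
Denominator 1 − (1+r)^(−30) = 0.504272344.
P = 527.459 / 0.504272344 ≈ 1045.98.

€1,045.98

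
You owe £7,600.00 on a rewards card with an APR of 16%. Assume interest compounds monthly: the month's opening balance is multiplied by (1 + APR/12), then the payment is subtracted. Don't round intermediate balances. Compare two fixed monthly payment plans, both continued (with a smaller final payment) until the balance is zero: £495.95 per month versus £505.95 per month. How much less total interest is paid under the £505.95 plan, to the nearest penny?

£21.08

Monthly rate r = 16%/12 = 1.33333% = 0.0133333.
At £495.95/mo: n = ⌈−ln(1 − rB₀/P)/ln(1+r)⌉ = 18 payments (last £127.61); total interest = total paid − £7,600.00 = £958.76.
At £505.95/mo: 17 payments (last £442.48); total interest £937.68.
Interest saved = £958.76 − £937.68 = £21.08.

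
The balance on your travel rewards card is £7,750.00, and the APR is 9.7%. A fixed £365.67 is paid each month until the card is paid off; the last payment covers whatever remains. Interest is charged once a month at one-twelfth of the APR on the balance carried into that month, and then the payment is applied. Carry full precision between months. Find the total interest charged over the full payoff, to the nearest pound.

Monthly rate r = 9.7%/12 = 0.808333% = 0.00808333.
Payoff takes n = ⌈−ln(1 − rB₀/P)/ln(1+r)⌉ = ⌈23.342⌉ = 24 payments; the last is £125.21.
Total paid = 23·£365.67 + £125.21 = £8,535.62.
Total interest = total paid − principal = £8,535.62 − £7,750.00 = £785.62.

£786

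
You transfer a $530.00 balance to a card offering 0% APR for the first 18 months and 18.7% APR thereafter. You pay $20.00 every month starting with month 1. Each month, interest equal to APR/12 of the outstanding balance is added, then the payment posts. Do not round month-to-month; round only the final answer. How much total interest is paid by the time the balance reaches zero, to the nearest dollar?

$14

Promo months 1–18 at r₀ = 0%/12 = 0; months 19+ at r₁ = 18.7%/12 = 0.0155833.
After month 18 (no interest yet): B = $530.00 − 18·$20.00 = $170.00.
Then at r₁ with $20.00/mo: n₂ = −ln(1 − r₁·B/P)/ln(1+r₁) ≈ 9.19 → 10 more payments.
Total paid = 27·$20.00 + $3.80 = $543.80; interest = $543.80 − $530.00 = $13.80.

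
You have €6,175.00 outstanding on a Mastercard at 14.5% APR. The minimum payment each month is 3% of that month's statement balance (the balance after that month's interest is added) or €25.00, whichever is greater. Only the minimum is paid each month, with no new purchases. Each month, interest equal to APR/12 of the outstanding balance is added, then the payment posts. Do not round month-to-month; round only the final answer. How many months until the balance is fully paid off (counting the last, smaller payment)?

Monthly rate r = 14.5%/12 = 1.20833% = 0.0120833.
While 3% of the post-interest balance exceeds €25.00, each month B ← (B·(1+r))·(1 − 0.03), i.e. B shrinks by the factor (1+r)·0.97 = 0.98172.
This holds for months 1–110. Entering month 111 the balance is €811.55; 3% of the post-interest balance is now below €25.00, so the flat €25.00 minimum applies from here.
From month 111 a fixed €25.00 at rate r clears €811.55 in 42 more payments. Total: 110 + 42 = 152 months.

152 months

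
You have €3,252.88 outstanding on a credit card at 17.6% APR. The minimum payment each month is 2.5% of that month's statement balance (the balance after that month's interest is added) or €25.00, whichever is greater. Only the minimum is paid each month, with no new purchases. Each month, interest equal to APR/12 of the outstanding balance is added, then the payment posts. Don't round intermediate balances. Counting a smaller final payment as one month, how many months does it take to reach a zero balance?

171 months

Monthly rate r = 17.6%/12 = 1.46667% = 0.0146667.
While 2.5% of the post-interest balance exceeds €25.00, each month B ← (B·(1+r))·(1 − 0.025), i.e. B shrinks by the factor (1+r)·0.975 = 0.9893.
This holds for months 1–112. Entering month 113 the balance is €975.00; 2.5% of the post-interest balance is now below €25.00, so the flat €25.00 minimum applies from here.
From month 113 a fixed €25.00 at rate r clears €975.00 in 59 more payments. Total: 112 + 59 = 171 months.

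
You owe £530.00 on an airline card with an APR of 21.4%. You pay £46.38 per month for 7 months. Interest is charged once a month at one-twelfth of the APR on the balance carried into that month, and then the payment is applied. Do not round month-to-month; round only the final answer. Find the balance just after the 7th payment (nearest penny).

£257.25

Monthly rate r = 21.4%/12 = 1.78333% = 0.0178333.
Each month: B ← B·(1+r) − £46.38.
Month 1: interest £9.45; balance after payment £493.07.
Month 2: interest £8.79; balance after payment £455.48.
Month 3: interest £8.12; balance after payment £417.23.
Month 4: interest £7.44; balance after payment £378.29.
Month 5: interest £6.75; balance after payment £338.65.
Month 6: interest £6.04; balance after payment £298.31.
Month 7: interest £5.32; balance after payment £257.25.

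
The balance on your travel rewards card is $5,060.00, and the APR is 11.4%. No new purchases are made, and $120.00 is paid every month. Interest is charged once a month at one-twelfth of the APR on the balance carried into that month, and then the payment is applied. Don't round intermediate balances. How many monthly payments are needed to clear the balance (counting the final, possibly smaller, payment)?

Monthly rate r = 11.4%/12 = 0.95% = 0.0095.
Recurrence: B ← B·(1+r) − $120.00.
Month 1: interest $48.07; balance after payment $4,988.07.
Month 2: interest $47.39; balance after payment $4,915.46.
Closed form: n = −ln(1 − rB₀/P)/ln(1+r) = −ln(0.59942)/ln(1.0095) ≈ 54.129, so the balance reaches zero during payment 55.

55 payments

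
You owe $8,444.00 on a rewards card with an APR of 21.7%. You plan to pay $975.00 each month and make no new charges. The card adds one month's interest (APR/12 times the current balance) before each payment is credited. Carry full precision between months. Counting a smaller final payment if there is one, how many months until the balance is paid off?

10 payments

Monthly rate r = 21.7%/12 = 1.80833% = 0.0180833.
Recurrence: B ← B·(1+r) − $975.00.
Month 1: interest $152.70; balance after payment $7,621.70.
Month 2: interest $137.83; balance after payment $6,784.52.
Closed form: n = −ln(1 − rB₀/P)/ln(1+r) = −ln(0.84339)/ln(1.01808) ≈ 9.504, so the balance reaches zero during payment 10.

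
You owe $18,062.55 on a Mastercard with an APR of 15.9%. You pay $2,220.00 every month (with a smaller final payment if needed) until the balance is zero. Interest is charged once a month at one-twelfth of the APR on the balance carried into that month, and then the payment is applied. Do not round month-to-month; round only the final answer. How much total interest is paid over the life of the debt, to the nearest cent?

$1,179.38

Monthly rate r = 15.9%/12 = 1.325% = 0.01325.
Payoff takes n = ⌈−ln(1 − rB₀/P)/ln(1+r)⌉ = ⌈8.666⌉ = 9 payments; the last is $1,481.93.
Total paid = 8·$2,220.00 + $1,481.93 = $19,241.93.
Total interest = total paid − principal = $19,241.93 − $18,062.55 = $1,179.38.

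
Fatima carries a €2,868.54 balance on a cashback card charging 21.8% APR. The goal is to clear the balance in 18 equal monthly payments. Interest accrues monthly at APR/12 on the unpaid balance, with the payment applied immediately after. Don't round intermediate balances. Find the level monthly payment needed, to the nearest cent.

€188.27

Monthly rate r = 21.8%/12 = 1.81667% = 0.0181667.
Level-payment amortization: P = B₀·r / (1 − (1+r)^(−n)) = 2868.54·0.0181667 / (1 − 1.01817^(−18)).
Denominator 1 − (1+r)^(−18) = 0.276796941.
P = 52.1118 / 0.276796941 ≈ 188.27.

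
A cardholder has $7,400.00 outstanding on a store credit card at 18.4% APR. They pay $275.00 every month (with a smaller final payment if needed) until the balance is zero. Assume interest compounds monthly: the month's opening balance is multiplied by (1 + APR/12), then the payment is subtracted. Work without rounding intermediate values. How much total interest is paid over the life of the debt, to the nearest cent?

Monthly rate r = 18.4%/12 = 1.53333% = 0.0153333.
Payoff takes n = ⌈−ln(1 − rB₀/P)/ln(1+r)⌉ = ⌈34.965⌉ = 35 payments; the last is $265.42.
Total paid = 34·$275.00 + $265.42 = $9,615.42.
Total interest = total paid − principal = $9,615.42 − $7,400.00 = $2,215.42.

$2,215.42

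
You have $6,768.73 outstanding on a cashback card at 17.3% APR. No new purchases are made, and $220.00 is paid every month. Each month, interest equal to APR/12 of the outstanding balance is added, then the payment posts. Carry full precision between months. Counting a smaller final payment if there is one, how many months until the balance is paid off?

Monthly rate r = 17.3%/12 = 1.44167% = 0.0144167.
Recurrence: B ← B·(1+r) − $220.00.
Month 1: interest $97.58; balance after payment $6,646.31.
Month 2: interest $95.82; balance after payment $6,522.13.
Closed form: n = −ln(1 − rB₀/P)/ln(1+r) = −ln(0.55644)/ln(1.01442) ≈ 40.953, so the balance reaches zero during payment 41.

41 months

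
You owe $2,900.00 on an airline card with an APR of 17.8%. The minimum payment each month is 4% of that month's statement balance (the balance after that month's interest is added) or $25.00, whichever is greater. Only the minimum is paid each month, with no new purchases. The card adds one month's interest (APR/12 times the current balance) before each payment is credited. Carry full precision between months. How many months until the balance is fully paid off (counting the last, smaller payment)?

Monthly rate r = 17.8%/12 = 1.48333% = 0.0148333.
While 4% of the post-interest balance exceeds $25.00, each month B ← (B·(1+r))·(1 − 0.04), i.e. B shrinks by the factor (1+r)·0.96 = 0.97424.
This holds for months 1–60. Entering month 61 the balance is $605.84; 4% of the post-interest balance is now below $25.00, so the flat $25.00 minimum applies from here.
From month 61 a fixed $25.00 at rate r clears $605.84 in 31 more payments. Total: 60 + 31 = 91 months.

91 months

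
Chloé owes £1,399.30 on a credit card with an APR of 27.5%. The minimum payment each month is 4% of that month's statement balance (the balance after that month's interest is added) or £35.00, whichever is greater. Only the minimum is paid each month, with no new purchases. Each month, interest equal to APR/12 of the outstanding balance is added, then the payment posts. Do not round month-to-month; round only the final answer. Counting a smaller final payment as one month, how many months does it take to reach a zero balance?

64 months

Monthly rate r = 27.5%/12 = 2.29167% = 0.0229167.
While 4% of the post-interest balance exceeds £35.00, each month B ← (B·(1+r))·(1 − 0.04), i.e. B shrinks by the factor (1+r)·0.96 = 0.982.
This holds for months 1–28. Entering month 29 the balance is £841.46; 4% of the post-interest balance is now below £35.00, so the flat £35.00 minimum applies from here.
From month 29 a fixed £35.00 at rate r clears £841.46 in 36 more payments. Total: 28 + 36 = 64 months.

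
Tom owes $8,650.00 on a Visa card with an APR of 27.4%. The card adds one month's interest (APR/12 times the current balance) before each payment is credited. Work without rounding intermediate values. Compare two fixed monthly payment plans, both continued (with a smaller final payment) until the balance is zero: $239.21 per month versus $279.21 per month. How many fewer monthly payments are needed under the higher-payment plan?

23 fewer payments

Monthly rate r = 27.4%/12 = 2.28333% = 0.0228333.
At $239.21/mo: n = ⌈−ln(1 − rB₀/P)/ln(1+r)⌉ = 78 payments (last $89.70); total interest = total paid − $8,650.00 = $9,858.87.
At $279.21/mo: 55 payments (last $121.43); total interest $6,548.77.
Payments saved = 78 − 55 = 23.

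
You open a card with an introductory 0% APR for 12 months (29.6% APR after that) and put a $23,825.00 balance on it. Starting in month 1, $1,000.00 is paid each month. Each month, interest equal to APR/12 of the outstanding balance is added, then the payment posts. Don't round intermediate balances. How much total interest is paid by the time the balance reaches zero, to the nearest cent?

Promo months 1–12 at r₀ = 0%/12 = 0; months 13+ at r₁ = 29.6%/12 = 0.0246667.
After month 12 (no interest yet): B = $23,825.00 − 12·$1,000.00 = $11,825.00.
Then at r₁ with $1,000.00/mo: n₂ = −ln(1 − r₁·B/P)/ln(1+r₁) ≈ 14.15 → 15 more payments.
Total paid = 26·$1,000.00 + $154.29 = $26,154.29; interest = $26,154.29 − $23,825.00 = $2,329.29.

$2,329.29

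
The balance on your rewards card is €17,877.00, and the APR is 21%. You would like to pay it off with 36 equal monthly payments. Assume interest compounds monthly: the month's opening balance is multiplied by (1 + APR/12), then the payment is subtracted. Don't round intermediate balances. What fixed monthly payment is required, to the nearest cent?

Monthly rate r = 21%/12 = 1.75% = 0.0175.
Level-payment amortization: P = B₀·r / (1 − (1+r)^(−n)) = 17877.00·0.0175 / (1 − 1.0175^(−36)).
Denominator 1 − (1+r)^(−36) = 0.464498174.
P = 312.848 / 0.464498174 ≈ 673.52.

€673.52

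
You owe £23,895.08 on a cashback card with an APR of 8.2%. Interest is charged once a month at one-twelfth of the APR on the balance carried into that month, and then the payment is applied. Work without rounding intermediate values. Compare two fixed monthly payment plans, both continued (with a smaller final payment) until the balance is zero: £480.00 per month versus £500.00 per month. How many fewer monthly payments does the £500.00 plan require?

Monthly rate r = 8.2%/12 = 0.683333% = 0.00683333.
At £480.00/mo: n = ⌈−ln(1 − rB₀/P)/ln(1+r)⌉ = 62 payments (last £25.60); total interest = total paid − £23,895.08 = £5,410.52.
At £500.00/mo: 59 payments (last £28.00); total interest £5,132.92.
Payments saved = 62 − 59 = 3.

3 fewer payments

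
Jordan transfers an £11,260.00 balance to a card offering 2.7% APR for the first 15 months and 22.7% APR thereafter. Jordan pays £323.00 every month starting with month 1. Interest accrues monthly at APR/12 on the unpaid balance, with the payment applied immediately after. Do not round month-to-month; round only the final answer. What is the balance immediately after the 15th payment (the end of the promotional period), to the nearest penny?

Promo months 1–15 at r₀ = 2.7%/12 = 0.00225; months 16+ at r₁ = 22.7%/12 = 0.0189167.
After month 15: iterate B ← B·(1+r₀) − £323.00 for 15 months → £6,724.01.

£6,724.01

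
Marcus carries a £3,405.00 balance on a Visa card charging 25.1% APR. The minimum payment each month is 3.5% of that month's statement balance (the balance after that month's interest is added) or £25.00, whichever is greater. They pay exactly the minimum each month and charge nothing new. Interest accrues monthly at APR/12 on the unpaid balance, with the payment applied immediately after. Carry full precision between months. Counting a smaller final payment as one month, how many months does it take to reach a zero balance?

Monthly rate r = 25.1%/12 = 2.09167% = 0.0209167.
While 3.5% of the post-interest balance exceeds £25.00, each month B ← (B·(1+r))·(1 − 0.035), i.e. B shrinks by the factor (1+r)·0.965 = 0.98518.
This holds for months 1–107. Entering month 108 the balance is £689.45; 3.5% of the post-interest balance is now below £25.00, so the flat £25.00 minimum applies from here.
From month 108 a fixed £25.00 at rate r clears £689.45 in 42 more payments. Total: 107 + 42 = 149 months.

149 months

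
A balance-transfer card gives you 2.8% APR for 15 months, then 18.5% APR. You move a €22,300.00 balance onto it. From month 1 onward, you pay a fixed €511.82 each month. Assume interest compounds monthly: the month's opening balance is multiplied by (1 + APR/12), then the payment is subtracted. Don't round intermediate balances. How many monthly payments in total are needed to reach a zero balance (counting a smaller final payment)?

Promo months 1–15 at r₀ = 2.8%/12 = 0.00233333; months 16+ at r₁ = 18.5%/12 = 0.0154167.
After month 15: iterate B ← B·(1+r₀) − €511.82 for 15 months → €15,289.41.
Then at r₁ with €511.82/mo: n₂ = −ln(1 − r₁·B/P)/ln(1+r₁) ≈ 40.34 → 41 more payments.

56 payments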